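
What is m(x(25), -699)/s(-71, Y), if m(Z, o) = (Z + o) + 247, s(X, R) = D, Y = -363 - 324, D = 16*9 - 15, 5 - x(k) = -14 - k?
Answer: -136/43 ≈ -3.1628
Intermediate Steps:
x(k) = 19 + k (x(k) = 5 - (-14 - k) = 5 + (14 + k) = 19 + k)
D = 129 (D = 144 - 15 = 129)
Y = -687
s(X, R) = 129
m(Z, o) = 247 + Z + o
m(x(25), -699)/s(-71, Y) = (247 + (19 + 25) - 699)/129 = (247 + 44 - 699)*(1/129) = -408*1/129 = -136/43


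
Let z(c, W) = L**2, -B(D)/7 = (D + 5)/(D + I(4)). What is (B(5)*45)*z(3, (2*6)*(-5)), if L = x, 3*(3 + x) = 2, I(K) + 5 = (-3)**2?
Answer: -17150/9 ≈ -1905.6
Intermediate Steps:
I(K) = 4 (I(K) = -5 + (-3)**2 = -5 + 9 = 4)
x = -7/3 (x = -3 + (1/3)*2 = -3 + 2/3 = -7/3 ≈ -2.3333)
L = -7/3 ≈ -2.3333
B(D) = -7*(5 + D)/(4 + D) (B(D) = -7*(D + 5)/(D + 4) = -7*(5 + D)/(4 + D))
z(c, W) = 49/9 (z(c, W) = (-7/3)**2 = 49/9)
(B(5)*45)*z(3, (2*6)*(-5)) = ((7*(-5 - 1*5)/(4 + 5))*45)*(49/9) = ((7*(-5 - 5)/9)*45)*(49/9) = ((7*(1/9)*(-10))*45)*(49/9) = -70/9*45*(49/9) = -350*49/9 = -17150/9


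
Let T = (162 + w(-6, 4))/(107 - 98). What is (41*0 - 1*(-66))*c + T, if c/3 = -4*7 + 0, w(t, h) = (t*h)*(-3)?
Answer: -5518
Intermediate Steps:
w(t, h) = -3*h*t (w(t, h) = (h*t)*(-3) = -3*h*t)
T = 26 (T = (162 - 3*4*(-6))/(107 - 98) = (162 + 72)/9 = 234*(1/9) = 26)
c = -84 (c = 3*(-4*7 + 0) = 3*(-28 + 0) = 3*(-28) = -84)
(41*0 - 1*(-66))*c + T = (41*0 - 1*(-66))*(-84) + 26 = (0 + 66)*(-84) + 26 = 66*(-84) + 26 = -5544 + 26 = -5518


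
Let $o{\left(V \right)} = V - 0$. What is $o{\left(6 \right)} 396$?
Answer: $2376$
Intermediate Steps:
$o{\left(V \right)} = V$ ($o{\left(V \right)} = V + 0 = V$)
$o{\left(6 \right)} 396 = 6 \cdot 396 = 2376$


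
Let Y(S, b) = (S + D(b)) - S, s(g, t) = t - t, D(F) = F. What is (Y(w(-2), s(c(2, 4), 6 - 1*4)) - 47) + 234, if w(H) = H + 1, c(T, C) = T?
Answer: 187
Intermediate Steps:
w(H) = 1 + H
s(g, t) = 0
Y(S, b) = b (Y(S, b) = (S + b) - S = b)
(Y(w(-2), s(c(2, 4), 6 - 1*4)) - 47) + 234 = (0 - 47) + 234 = -47 + 234 = 187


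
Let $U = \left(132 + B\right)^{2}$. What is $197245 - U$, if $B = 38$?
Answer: $168345$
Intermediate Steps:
$U = 28900$ ($U = \left(132 + 38\right)^{2} = 170^{2} = 28900$)
$197245 - U = 197245 - 28900 = 168345$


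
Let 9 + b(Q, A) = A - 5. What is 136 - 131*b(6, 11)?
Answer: 529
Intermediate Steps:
b(Q, A) = -14 + A (b(Q, A) = -9 + (A - 5) = -9 + (-5 + A) = -14 + A)
136 - 131*b(6, 11) = 136 - 131*(-14 + 11) = 136 - 131*(-3) = 136 + 393 = 529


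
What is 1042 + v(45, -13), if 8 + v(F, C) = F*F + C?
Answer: 3046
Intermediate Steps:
v(F, C) = -8 + C + F² (v(F, C) = -8 + (F*F + C) = -8 + (F² + C) = -8 + (C + F²) = -8 + C + F²)
1042 + v(45, -13) = 1042 + (-8 - 13 + 45²) = 1042 + (-8 - 13 + 2025) = 1042 + 2004 = 3046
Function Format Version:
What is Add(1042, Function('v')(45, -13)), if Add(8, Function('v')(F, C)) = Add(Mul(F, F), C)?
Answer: 3046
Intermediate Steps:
Function('v')(F, C) = Add(-8, C, Pow(F, 2)) (Function('v')(F, C) = Add(-8, Add(Mul(F, F), C)) = Add(-8, Add(Pow(F, 2), C)) = Add(-8, Add(C, Pow(F, 2))) = Add(-8, C, Pow(F, 2)))
Add(1042, Function('v')(45, -13)) = Add(1042, Add(-8, -13, Pow(45, 2))) = Add(1042, Add(-8, -13, 2025)) = Add(1042, 2004) = 3046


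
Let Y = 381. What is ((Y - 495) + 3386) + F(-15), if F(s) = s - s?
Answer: 3272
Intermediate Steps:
F(s) = 0
((Y - 495) + 3386) + F(-15) = ((381 - 495) + 3386) + 0 = (-114 + 3386) + 0 = 3272 + 0 = 3272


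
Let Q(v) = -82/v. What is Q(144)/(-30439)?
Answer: 41/2191608 ≈ 1.8708e-5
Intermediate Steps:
Q(144)/(-30439) = -82/144/(-30439) = -82*1/144*(-1/30439) = -41/72*(-1/30439) = 41/2191608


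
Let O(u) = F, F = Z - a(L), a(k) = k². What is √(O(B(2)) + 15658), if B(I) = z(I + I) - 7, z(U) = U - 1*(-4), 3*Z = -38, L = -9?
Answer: √140079/3 ≈ 124.76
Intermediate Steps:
Z = -38/3 (Z = (⅓)*(-38) = -38/3 ≈ -12.667)
z(U) = 4 + U (z(U) = U + 4 = 4 + U)
F = -281/3 (F = -38/3 - 1*(-9)² = -38/3 - 1*81 = -38/3 - 81 = -281/3 ≈ -93.667)
B(I) = -3 + 2*I (B(I) = (4 + (I + I)) - 7 = (4 + 2*I) - 7 = -3 + 2*I)
O(u) = -281/3
√(O(B(2)) + 15658) = √(-281/3 + 15658) = √(46693/3) = √140079/3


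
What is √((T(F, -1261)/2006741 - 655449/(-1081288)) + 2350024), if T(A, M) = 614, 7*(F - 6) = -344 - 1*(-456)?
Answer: √2766163412371561877494568500466/1084932481204 ≈ 1533.0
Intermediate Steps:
F = 22 (F = 6 + (-344 - 1*(-456))/7 = 6 + (-344 + 456)/7 = 6 + (⅐)*112 = 6 + 16 = 22)
√((T(F, -1261)/2006741 - 655449/(-1081288)) + 2350024) = √((614/2006741 - 655449/(-1081288)) + 2350024) = √((614*(1/2006741) - 655449*(-1/1081288)) + 2350024) = √((614/2006741 + 655449/1081288) + 2350024) = √(1315980292541/2169864962408 + 2350024) = √(5099236054398190333/2169864962408) = √2766163412371561877494568500466/1084932481204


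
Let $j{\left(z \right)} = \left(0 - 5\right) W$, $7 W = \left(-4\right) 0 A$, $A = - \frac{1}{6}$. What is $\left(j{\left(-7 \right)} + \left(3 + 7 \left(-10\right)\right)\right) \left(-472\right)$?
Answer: $31624$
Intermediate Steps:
$A = - \frac{1}{6}$ ($A = \left(-1\right) \frac{1}{6} = - \frac{1}{6} \approx -0.16667$)
$W = 0$ ($W = \frac{\left(-4\right) 0 \left(- \frac{1}{6}\right)}{7} = \frac{0 \left(- \frac{1}{6}\right)}{7} = \frac{1}{7} \cdot 0 = 0$)
$j{\left(z \right)} = 0$ ($j{\left(z \right)} = \left(0 - 5\right) 0 = \left(-5\right) 0 = 0$)
$\left(j{\left(-7 \right)} + \left(3 + 7 \left(-10\right)\right)\right) \left(-472\right) = \left(0 + \left(3 + 7 \left(-10\right)\right)\right) \left(-472\right) = \left(0 + \left(3 - 70\right)\right) \left(-472\right) = \left(0 - 67\right) \left(-472\right) = \left(-67\right) \left(-472\right) = 31624$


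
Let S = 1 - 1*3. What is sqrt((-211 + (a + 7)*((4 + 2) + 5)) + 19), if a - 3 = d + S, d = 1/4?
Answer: 9*I*sqrt(5)/2 ≈ 10.062*I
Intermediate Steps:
d = 1/4 ≈ 0.25000
S = -2 (S = 1 - 3 = -2)
a = 5/4 (a = 3 + (1/4 - 2) = 3 - 7/4 = 5/4 ≈ 1.2500)
sqrt((-211 + (a + 7)*((4 + 2) + 5)) + 19) = sqrt((-211 + (5/4 + 7)*((4 + 2) + 5)) + 19) = sqrt((-211 + 33*(6 + 5)/4) + 19) = sqrt((-211 + (33/4)*11) + 19) = sqrt((-211 + 363/4) + 19) = sqrt(-481/4 + 19) = sqrt(-405/4) = 9*I*sqrt(5)/2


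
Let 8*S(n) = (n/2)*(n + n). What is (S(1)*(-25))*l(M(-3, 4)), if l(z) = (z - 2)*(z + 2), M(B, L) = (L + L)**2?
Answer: -25575/2 ≈ -12788.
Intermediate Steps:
M(B, L) = 4*L**2 (M(B, L) = (2*L)**2 = 4*L**2)
S(n) = n**2/8 (S(n) = ((n/2)*(n + n))/8 = ((n*(1/2))*(2*n))/8 = ((n/2)*(2*n))/8 = n**2/8)
l(z) = (-2 + z)*(2 + z)
(S(1)*(-25))*l(M(-3, 4)) = (((1/8)*1**2)*(-25))*(-4 + (4*4**2)**2) = (((1/8)*1)*(-25))*(-4 + (4*16)**2) = ((1/8)*(-25))*(-4 + 64**2) = -25*(-4 + 4096)/8 = -25/8*4092 = -25575/2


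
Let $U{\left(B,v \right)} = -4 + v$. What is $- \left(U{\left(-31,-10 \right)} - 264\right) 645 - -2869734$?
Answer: $3049044$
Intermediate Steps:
$- \left(U{\left(-31,-10 \right)} - 264\right) 645 - -2869734 = - \left(\left(-4 - 10\right) - 264\right) 645 - -2869734 = - \left(-14 - 264\right) 645 + 2869734 = - \left(-278\right) 645 + 2869734 = \left(-1\right) \left(-179310\right) + 2869734 = 179310 + 2869734 = 3049044$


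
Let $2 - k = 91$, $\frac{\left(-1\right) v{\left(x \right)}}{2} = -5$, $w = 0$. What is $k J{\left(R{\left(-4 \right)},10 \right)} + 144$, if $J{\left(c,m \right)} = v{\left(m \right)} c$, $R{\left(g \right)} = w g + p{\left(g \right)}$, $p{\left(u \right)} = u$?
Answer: $3704$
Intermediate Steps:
$v{\left(x \right)} = 10$ ($v{\left(x \right)} = \left(-2\right) \left(-5\right) = 10$)
$R{\left(g \right)} = g$ ($R{\left(g \right)} = 0 g + g = 0 + g = g$)
$k = -89$ ($k = 2 - 91 = -89$)
$J{\left(c,m \right)} = 10 c$
$k J{\left(R{\left(-4 \right)},10 \right)} + 144 = - 89 \cdot 10 \left(-4\right) + 144 = \left(-89\right) \left(-40\right) + 144 = 3560 + 144 = 3704$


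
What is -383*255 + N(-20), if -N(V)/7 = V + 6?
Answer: -97567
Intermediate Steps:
N(V) = -42 - 7*V (N(V) = -7*(V + 6) = -7*(6 + V) = -42 - 7*V)
-383*255 + N(-20) = -383*255 + (-42 - 7*(-20)) = -97665 + (-42 + 140) = -97665 + 98 = -97567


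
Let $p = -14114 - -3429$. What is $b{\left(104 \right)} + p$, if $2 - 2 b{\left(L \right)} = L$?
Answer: $-10736$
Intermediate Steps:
$p = -10685$ ($p = -14114 + 3429 = -10685$)
$b{\left(L \right)} = 1 - \frac{L}{2}$
$b{\left(104 \right)} + p = \left(1 - 52\right) - 10685 = -51 - 10685 = -10736$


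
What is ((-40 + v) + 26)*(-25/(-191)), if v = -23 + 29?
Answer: -200/191 ≈ -1.0471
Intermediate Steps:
v = 6
((-40 + v) + 26)*(-25/(-191)) = ((-40 + 6) + 26)*(-25/(-191)) = (-34 + 26)*(-25*(-1/191)) = -8*25/191 = -200/191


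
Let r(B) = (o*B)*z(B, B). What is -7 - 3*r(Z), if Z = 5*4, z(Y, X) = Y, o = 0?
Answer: -7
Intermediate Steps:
Z = 20
r(B) = 0 (r(B) = (0*B)*B = 0*B = 0)
-7 - 3*r(Z) = -7 - 3*0 = -7 + 0 = -7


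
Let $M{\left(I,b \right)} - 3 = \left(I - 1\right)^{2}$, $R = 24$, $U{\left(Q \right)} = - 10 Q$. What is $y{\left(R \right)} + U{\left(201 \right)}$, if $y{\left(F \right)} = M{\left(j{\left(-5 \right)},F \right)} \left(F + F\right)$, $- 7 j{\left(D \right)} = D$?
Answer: $- \frac{91242}{49} \approx -1862.1$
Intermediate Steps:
$j{\left(D \right)} = - \frac{D}{7}$
$M{\left(I,b \right)} = 3 + \left(-1 + I\right)^{2}$ ($M{\left(I,b \right)} = 3 + \left(I - 1\right)^{2} = 3 + \left(-1 + I\right)^{2}$)
$y{\left(F \right)} = \frac{302 F}{49}$ ($y{\left(F \right)} = \left(3 + \left(-1 - - \frac{5}{7}\right)^{2}\right) \left(F + F\right) = \left(3 + \left(-1 + \frac{5}{7}\right)^{2}\right) 2 F = \left(3 + \left(- \frac{2}{7}\right)^{2}\right) 2 F = \left(3 + \frac{4}{49}\right) 2 F = \frac{151 \cdot 2 F}{49} = \frac{302 F}{49}$)
$y{\left(R \right)} + U{\left(201 \right)} = \frac{302}{49} \cdot 24 - 2010 = \frac{7248}{49} - 2010 = - \frac{91242}{49}$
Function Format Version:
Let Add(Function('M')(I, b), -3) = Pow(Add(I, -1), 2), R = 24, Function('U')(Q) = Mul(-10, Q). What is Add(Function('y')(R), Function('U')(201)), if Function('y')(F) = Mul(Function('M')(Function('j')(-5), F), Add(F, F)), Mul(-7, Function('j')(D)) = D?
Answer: Rational(-91242, 49) ≈ -1862.1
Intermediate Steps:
Function('j')(D) = Mul(Rational(-1, 7), D)
Function('M')(I, b) = Add(3, Pow(Add(-1, I), 2)) (Function('M')(I, b) = Add(3, Pow(Add(I, -1), 2)) = Add(3, Pow(Add(-1, I), 2)))
Function('y')(F) = Mul(Rational(302, 49), F) (Function('y')(F) = Mul(Add(3, Pow(Add(-1, Mul(Rational(-1, 7), -5)), 2)), Add(F, F)) = Mul(Add(3, Pow(Add(-1, Rational(5, 7)), 2)), Mul(2, F)) = Mul(Add(3, Pow(Rational(-2, 7), 2)), Mul(2, F)) = Mul(Add(3, Rational(4, 49)), Mul(2, F)) = Mul(Rational(151, 49), Mul(2, F)) = Mul(Rational(302, 49), F))
Add(Function('y')(R), Function('U')(201)) = Add(Mul(Rational(302, 49), 24), Mul(-10, 201)) = Add(Rational(7248, 49), -2010) = Rational(-91242, 49)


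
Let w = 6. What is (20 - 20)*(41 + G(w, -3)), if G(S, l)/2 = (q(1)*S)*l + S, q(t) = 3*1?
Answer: 0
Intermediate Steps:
q(t) = 3
G(S, l) = 2*S + 6*S*l (G(S, l) = 2*((3*S)*l + S) = 2*(3*S*l + S) = 2*(S + 3*S*l) = 2*S + 6*S*l)
(20 - 20)*(41 + G(w, -3)) = (20 - 20)*(41 + 2*6*(1 + 3*(-3))) = 0*(41 + 2*6*(1 - 9)) = 0*(41 + 2*6*(-8)) = 0*(41 - 96) = 0*(-55) = 0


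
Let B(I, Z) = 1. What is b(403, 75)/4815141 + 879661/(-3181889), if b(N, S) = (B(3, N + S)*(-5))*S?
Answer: -1412294985192/5107081393783 ≈ -0.27654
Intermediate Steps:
b(N, S) = -5*S (b(N, S) = (1*(-5))*S = -5*S)
b(403, 75)/4815141 + 879661/(-3181889) = -5*75/4815141 + 879661/(-3181889) = -375*1/4815141 + 879661*(-1/3181889) = -125/1605047 - 879661/3181889 = -1412294985192/5107081393783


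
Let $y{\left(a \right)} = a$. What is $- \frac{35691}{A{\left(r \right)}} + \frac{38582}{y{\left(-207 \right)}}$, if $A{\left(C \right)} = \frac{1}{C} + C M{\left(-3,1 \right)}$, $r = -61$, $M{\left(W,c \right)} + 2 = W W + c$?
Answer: $- \frac{232625767}{2054061} \approx -113.25$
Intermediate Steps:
$M{\left(W,c \right)} = -2 + c + W^{2}$ ($M{\left(W,c \right)} = -2 + \left(W W + c\right) = -2 + \left(W^{2} + c\right) = -2 + \left(c + W^{2}\right) = -2 + c + W^{2}$)
$A{\left(C \right)} = \frac{1}{C} + 8 C$ ($A{\left(C \right)} = \frac{1}{C} + C \left(-2 + 1 + \left(-3\right)^{2}\right) = \frac{1}{C} + C \left(-2 + 1 + 9\right) = \frac{1}{C} + C 8 = \frac{1}{C} + 8 C$)
$- \frac{35691}{A{\left(r \right)}} + \frac{38582}{y{\left(-207 \right)}} = - \frac{35691}{\frac{1}{-61} + 8 \left(-61\right)} + \frac{38582}{-207} = - \frac{35691}{- \frac{1}{61} - 488} + 38582 \left(- \frac{1}{207}\right) = - \frac{35691}{- \frac{29769}{61}} - \frac{38582}{207} = \left(-35691\right) \left(- \frac{61}{29769}\right) - \frac{38582}{207} = \frac{725717}{9923} - \frac{38582}{207} = - \frac{232625767}{2054061}$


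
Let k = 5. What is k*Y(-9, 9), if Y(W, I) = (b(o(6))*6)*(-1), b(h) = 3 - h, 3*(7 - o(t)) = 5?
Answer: 70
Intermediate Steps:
o(t) = 16/3 (o(t) = 7 - ⅓*5 = 7 - 5/3 = 16/3)
Y(W, I) = 14 (Y(W, I) = ((3 - 1*16/3)*6)*(-1) = ((3 - 16/3)*6)*(-1) = -7/3*6*(-1) = -14*(-1) = 14)
k*Y(-9, 9) = 5*14 = 70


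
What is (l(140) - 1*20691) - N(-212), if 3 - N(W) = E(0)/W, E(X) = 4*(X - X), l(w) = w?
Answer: -20554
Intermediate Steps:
E(X) = 0 (E(X) = 4*0 = 0)
N(W) = 3 (N(W) = 3 - 0/W = 3 - 1*0 = 3 + 0 = 3)
(l(140) - 1*20691) - N(-212) = (140 - 1*20691) - 1*3 = (140 - 20691) - 3 = -20551 - 3 = -20554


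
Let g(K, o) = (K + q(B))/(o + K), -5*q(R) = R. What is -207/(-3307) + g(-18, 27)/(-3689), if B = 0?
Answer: 770237/12199523 ≈ 0.063137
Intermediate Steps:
q(R) = -R/5
g(K, o) = K/(K + o) (g(K, o) = (K - ⅕*0)/(o + K) = (K + 0)/(K + o) = K/(K + o))
-207/(-3307) + g(-18, 27)/(-3689) = -207/(-3307) - 18/(-18 + 27)/(-3689) = -207*(-1/3307) - 18/9*(-1/3689) = 207/3307 - 18*⅑*(-1/3689) = 207/3307 - 2*(-1/3689) = 207/3307 + 2/3689 = 770237/12199523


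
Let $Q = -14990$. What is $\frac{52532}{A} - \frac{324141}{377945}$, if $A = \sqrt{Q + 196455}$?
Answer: $- \frac{324141}{377945} + \frac{52532 \sqrt{181465}}{181465} \approx 122.46$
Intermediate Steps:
$A = \sqrt{181465}$ ($A = \sqrt{-14990 + 196455} = \sqrt{181465} \approx 425.99$)
$\frac{52532}{A} - \frac{324141}{377945} = \frac{52532}{\sqrt{181465}} - \frac{324141}{377945} = 52532 \frac{\sqrt{181465}}{181465} - \frac{324141}{377945} = \frac{52532 \sqrt{181465}}{181465} - \frac{324141}{377945} = - \frac{324141}{377945} + \frac{52532 \sqrt{181465}}{181465}$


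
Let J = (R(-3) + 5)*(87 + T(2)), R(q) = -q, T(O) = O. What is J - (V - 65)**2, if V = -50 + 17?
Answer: -8892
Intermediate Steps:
V = -33
J = 712 (J = (-1*(-3) + 5)*(87 + 2) = (3 + 5)*89 = 8*89 = 712)
J - (V - 65)**2 = 712 - (-33 - 65)**2 = 712 - 1*(-98)**2 = 712 - 1*9604 = 712 - 9604 = -8892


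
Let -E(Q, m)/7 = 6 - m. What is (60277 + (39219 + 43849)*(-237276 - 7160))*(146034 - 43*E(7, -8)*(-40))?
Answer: 457384784331146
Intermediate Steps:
E(Q, m) = -42 + 7*m (E(Q, m) = -7*(6 - m) = -42 + 7*m)
(60277 + (39219 + 43849)*(-237276 - 7160))*(146034 - 43*E(7, -8)*(-40)) = (60277 + (39219 + 43849)*(-237276 - 7160))*(146034 - 43*(-42 + 7*(-8))*(-40)) = (60277 + 83068*(-244436))*(146034 - 43*(-42 - 56)*(-40)) = (60277 - 20304809648)*(146034 - 43*(-98)*(-40)) = -20304749371*(146034 + 4214*(-40)) = -20304749371*(146034 - 168560) = -20304749371*(-22526) = 457384784331146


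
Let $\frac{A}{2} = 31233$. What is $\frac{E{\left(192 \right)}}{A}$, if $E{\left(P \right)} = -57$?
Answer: $- \frac{19}{20822} \approx -0.0009125$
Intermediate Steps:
$A = 62466$ ($A = 2 \cdot 31233 = 62466$)
$\frac{E{\left(192 \right)}}{A} = - \frac{57}{62466} = \left(-57\right) \frac{1}{62466} = - \frac{19}{20822}$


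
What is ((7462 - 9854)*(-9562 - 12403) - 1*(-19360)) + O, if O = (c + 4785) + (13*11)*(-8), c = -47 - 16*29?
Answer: 52562770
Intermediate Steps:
c = -511 (c = -47 - 464 = -511)
O = 3130 (O = (-511 + 4785) + (13*11)*(-8) = 4274 + 143*(-8) = 4274 - 1144 = 3130)
((7462 - 9854)*(-9562 - 12403) - 1*(-19360)) + O = ((7462 - 9854)*(-9562 - 12403) - 1*(-19360)) + 3130 = (-2392*(-21965) + 19360) + 3130 = (52540280 + 19360) + 3130 = 52559640 + 3130 = 52562770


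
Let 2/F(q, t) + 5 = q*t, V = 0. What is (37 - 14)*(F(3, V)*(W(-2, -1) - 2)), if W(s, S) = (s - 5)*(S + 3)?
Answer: 736/5 ≈ 147.20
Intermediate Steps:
F(q, t) = 2/(-5 + q*t)
W(s, S) = (-5 + s)*(3 + S)
(37 - 14)*(F(3, V)*(W(-2, -1) - 2)) = (37 - 14)*((2/(-5 + 3*0))*((-15 - 5*(-1) + 3*(-2) - 1*(-2)) - 2)) = 23*((2/(-5 + 0))*((-15 + 5 - 6 + 2) - 2)) = 23*((2/(-5))*(-14 - 2)) = 23*((2*(-⅕))*(-16)) = 23*(-⅖*(-16)) = 23*(32/5) = 736/5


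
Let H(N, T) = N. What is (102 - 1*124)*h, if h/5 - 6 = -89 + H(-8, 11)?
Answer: 10010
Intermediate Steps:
h = -455 (h = 30 + 5*(-89 - 8) = 30 + 5*(-97) = 30 - 485 = -455)
(102 - 1*124)*h = (102 - 1*124)*(-455) = (102 - 124)*(-455) = -22*(-455) = 10010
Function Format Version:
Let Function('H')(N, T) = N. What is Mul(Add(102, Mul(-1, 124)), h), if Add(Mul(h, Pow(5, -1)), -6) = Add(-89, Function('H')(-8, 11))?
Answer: 10010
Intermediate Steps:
h = -455 (h = Add(30, Mul(5, Add(-89, -8))) = Add(30, Mul(5, -97)) = Add(30, -485) = -455)
Mul(Add(102, Mul(-1, 124)), h) = Mul(Add(102, Mul(-1, 124)), -455) = Mul(Add(102, -124), -455) = Mul(-22, -455) = 10010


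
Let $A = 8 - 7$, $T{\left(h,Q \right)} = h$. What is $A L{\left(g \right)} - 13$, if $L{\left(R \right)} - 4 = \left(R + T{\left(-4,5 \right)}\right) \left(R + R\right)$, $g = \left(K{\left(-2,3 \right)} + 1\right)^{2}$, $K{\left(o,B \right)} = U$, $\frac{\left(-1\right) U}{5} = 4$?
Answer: $257745$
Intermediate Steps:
$U = -20$ ($U = \left(-5\right) 4 = -20$)
$K{\left(o,B \right)} = -20$
$A = 1$
$g = 361$ ($g = \left(-20 + 1\right)^{2} = \left(-19\right)^{2} = 361$)
$L{\left(R \right)} = 4 + 2 R \left(-4 + R\right)$ ($L{\left(R \right)} = 4 + \left(R - 4\right) \left(R + R\right) = 4 + \left(-4 + R\right) 2 R = 4 + 2 R \left(-4 + R\right)$)
$A L{\left(g \right)} - 13 = 1 \left(4 - 2888 + 2 \cdot 361^{2}\right) - 13 = 1 \left(4 - 2888 + 2 \cdot 130321\right) - 13 = 1 \left(4 - 2888 + 260642\right) - 13 = 1 \cdot 257758 - 13 = 257758 - 13 = 257745$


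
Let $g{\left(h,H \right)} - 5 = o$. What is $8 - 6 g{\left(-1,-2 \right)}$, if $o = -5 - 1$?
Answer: $14$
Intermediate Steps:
$o = -6$ ($o = -5 - 1 = -6$)
$g{\left(h,H \right)} = -1$ ($g{\left(h,H \right)} = 5 - 6 = -1$)
$8 - 6 g{\left(-1,-2 \right)} = 8 - -6 = 8 + 6 = 14$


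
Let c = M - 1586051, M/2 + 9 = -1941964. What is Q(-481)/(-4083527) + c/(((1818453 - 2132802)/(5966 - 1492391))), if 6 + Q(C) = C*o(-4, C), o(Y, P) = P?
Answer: -1581052265709028570/61126315663 ≈ -2.5865e+7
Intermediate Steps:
M = -3883946 (M = -18 + 2*(-1941964) = -18 - 3883928 = -3883946)
Q(C) = -6 + C² (Q(C) = -6 + C*C = -6 + C²)
c = -5469997 (c = -3883946 - 1586051 = -5469997)
Q(-481)/(-4083527) + c/(((1818453 - 2132802)/(5966 - 1492391))) = (-6 + (-481)²)/(-4083527) - 5469997*(5966 - 1492391)/(1818453 - 2132802) = (-6 + 231361)*(-1/4083527) - 5469997/((-314349/(-1486425))) = 231355*(-1/4083527) - 5469997/((-314349*(-1/1486425))) = -231355/4083527 - 5469997/104783/495475 = -231355/4083527 - 5469997*495475/104783 = -231355/4083527 - 2710246763575/104783 = -1581052265709028570/61126315663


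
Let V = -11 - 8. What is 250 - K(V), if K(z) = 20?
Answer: 230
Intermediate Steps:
V = -19
250 - K(V) = 250 - 1*20 = 250 - 20 = 230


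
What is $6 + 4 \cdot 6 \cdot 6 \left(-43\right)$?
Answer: $-6186$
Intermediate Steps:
$6 + 4 \cdot 6 \cdot 6 \left(-43\right) = 6 + 24 \cdot 6 \left(-43\right) = 6 + 144 \left(-43\right) = 6 - 6192 = -6186$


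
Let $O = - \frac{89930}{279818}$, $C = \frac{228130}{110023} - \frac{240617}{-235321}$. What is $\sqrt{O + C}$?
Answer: $\frac{\sqrt{68821373152322587754188172942}}{157493264255789} \approx 1.6657$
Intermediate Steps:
$C = \frac{80157183921}{25890722383}$ ($C = 228130 \cdot \frac{1}{110023} - - \frac{240617}{235321} = \frac{228130}{110023} + \frac{240617}{235321} = \frac{80157183921}{25890722383} \approx 3.096$)
$O = - \frac{1955}{6083}$ ($O = \left(-89930\right) \frac{1}{279818} = - \frac{1955}{6083} \approx -0.32139$)
$\sqrt{O + C} = \sqrt{- \frac{1955}{6083} + \frac{80157183921}{25890722383}} = \sqrt{\frac{436979787532678}{157493264255789}} = \frac{\sqrt{68821373152322587754188172942}}{157493264255789}$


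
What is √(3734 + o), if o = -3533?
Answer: √201 ≈ 14.177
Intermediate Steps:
√(3734 + o) = √(3734 - 3533) = √201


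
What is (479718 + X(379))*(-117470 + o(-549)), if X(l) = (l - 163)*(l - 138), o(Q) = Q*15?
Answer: -66846650670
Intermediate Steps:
o(Q) = 15*Q
X(l) = (-163 + l)*(-138 + l)
(479718 + X(379))*(-117470 + o(-549)) = (479718 + (22494 + 379² - 301*379))*(-117470 + 15*(-549)) = (479718 + (22494 + 143641 - 114079))*(-117470 - 8235) = (479718 + 52056)*(-125705) = 531774*(-125705) = -66846650670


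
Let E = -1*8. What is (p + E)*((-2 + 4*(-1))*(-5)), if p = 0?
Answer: -240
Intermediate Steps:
E = -8
(p + E)*((-2 + 4*(-1))*(-5)) = (0 - 8)*((-2 + 4*(-1))*(-5)) = -8*(-2 - 4)*(-5) = -(-48)*(-5) = -8*30 = -240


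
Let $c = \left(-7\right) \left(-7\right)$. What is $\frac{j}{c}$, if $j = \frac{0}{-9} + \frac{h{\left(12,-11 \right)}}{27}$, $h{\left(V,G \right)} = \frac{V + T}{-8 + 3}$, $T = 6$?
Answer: $- \frac{2}{735} \approx -0.0027211$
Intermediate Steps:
$h{\left(V,G \right)} = - \frac{6}{5} - \frac{V}{5}$ ($h{\left(V,G \right)} = \frac{V + 6}{-8 + 3} = \frac{6 + V}{-5} = \left(6 + V\right) \left(- \frac{1}{5}\right) = - \frac{6}{5} - \frac{V}{5}$)
$j = - \frac{2}{15}$ ($j = \frac{0}{-9} + \frac{- \frac{6}{5} - \frac{12}{5}}{27} = 0 \left(- \frac{1}{9}\right) + \left(- \frac{6}{5} - \frac{12}{5}\right) \frac{1}{27} = 0 - \frac{2}{15} = - \frac{2}{15} \approx -0.13333$)
$c = 49$
$\frac{j}{c} = - \frac{2}{15 \cdot 49} = \left(- \frac{2}{15}\right) \frac{1}{49} = - \frac{2}{735}$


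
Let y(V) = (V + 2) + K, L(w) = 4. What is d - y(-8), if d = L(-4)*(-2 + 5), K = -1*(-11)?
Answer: 7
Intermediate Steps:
K = 11
y(V) = 13 + V (y(V) = (V + 2) + 11 = (2 + V) + 11 = 13 + V)
d = 12 (d = 4*(-2 + 5) = 4*3 = 12)
d - y(-8) = 12 - (13 - 8) = 12 - 1*5 = 12 - 5 = 7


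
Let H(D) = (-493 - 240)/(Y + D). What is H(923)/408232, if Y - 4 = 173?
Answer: -733/449055200 ≈ -1.6323e-6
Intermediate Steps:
Y = 177 (Y = 4 + 173 = 177)
H(D) = -733/(177 + D) (H(D) = (-493 - 240)/(177 + D) = -733/(177 + D))
H(923)/408232 = -733/(177 + 923)/408232 = -733/1100*(1/408232) = -733*1/1100*(1/408232) = -733/1100*1/408232 = -733/449055200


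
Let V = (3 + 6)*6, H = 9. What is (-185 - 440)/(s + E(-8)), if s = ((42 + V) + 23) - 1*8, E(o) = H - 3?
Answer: -625/117 ≈ -5.3419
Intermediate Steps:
E(o) = 6 (E(o) = 9 - 3 = 6)
V = 54 (V = 9*6 = 54)
s = 111 (s = ((42 + 54) + 23) - 1*8 = (96 + 23) - 8 = 119 - 8 = 111)
(-185 - 440)/(s + E(-8)) = (-185 - 440)/(111 + 6) = -625/117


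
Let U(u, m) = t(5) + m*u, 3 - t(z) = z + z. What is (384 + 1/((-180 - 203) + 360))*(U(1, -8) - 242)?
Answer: -2269567/23 ≈ -98677.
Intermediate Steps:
t(z) = 3 - 2*z (t(z) = 3 - (z + z) = 3 - 2*z)
U(u, m) = -7 + m*u (U(u, m) = (3 - 2*5) + m*u = (3 - 10) + m*u = -7 + m*u)
(384 + 1/((-180 - 203) + 360))*(U(1, -8) - 242) = (384 + 1/((-180 - 203) + 360))*((-7 - 8*1) - 242) = (384 + 1/(-383 + 360))*((-7 - 8) - 242) = (384 + 1/(-23))*(-15 - 242) = (384 - 1/23)*(-257) = (8831/23)*(-257) = -2269567/23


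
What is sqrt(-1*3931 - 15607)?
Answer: I*sqrt(19538) ≈ 139.78*I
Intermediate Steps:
sqrt(-1*3931 - 15607) = sqrt(-3931 - 15607) = sqrt(-19538) = I*sqrt(19538)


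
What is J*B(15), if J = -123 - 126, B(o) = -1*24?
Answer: 5976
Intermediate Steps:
B(o) = -24
J = -249
J*B(15) = -249*(-24) = 5976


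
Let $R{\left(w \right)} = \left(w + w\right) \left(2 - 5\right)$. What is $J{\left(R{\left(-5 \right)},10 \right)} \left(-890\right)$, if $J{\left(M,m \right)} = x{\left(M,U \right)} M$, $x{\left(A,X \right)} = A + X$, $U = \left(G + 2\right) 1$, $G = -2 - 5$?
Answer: $-667500$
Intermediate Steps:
$G = -7$ ($G = -2 - 5 = -7$)
$U = -5$ ($U = \left(-7 + 2\right) 1 = \left(-5\right) 1 = -5$)
$R{\left(w \right)} = - 6 w$ ($R{\left(w \right)} = 2 w \left(-3\right) = - 6 w$)
$J{\left(M,m \right)} = M \left(-5 + M\right)$ ($J{\left(M,m \right)} = \left(M - 5\right) M = \left(-5 + M\right) M = M \left(-5 + M\right)$)
$J{\left(R{\left(-5 \right)},10 \right)} \left(-890\right) = \left(-6\right) \left(-5\right) \left(-5 - -30\right) \left(-890\right) = 30 \left(-5 + 30\right) \left(-890\right) = 30 \cdot 25 \left(-890\right) = 750 \left(-890\right) = -667500$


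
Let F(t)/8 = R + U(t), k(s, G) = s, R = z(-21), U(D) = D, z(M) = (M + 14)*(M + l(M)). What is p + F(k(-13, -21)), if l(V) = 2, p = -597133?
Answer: -596173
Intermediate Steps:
z(M) = (2 + M)*(14 + M) (z(M) = (M + 14)*(M + 2) = (14 + M)*(2 + M) = (2 + M)*(14 + M))
R = 133 (R = 28 + (-21)**2 + 16*(-21) = 28 + 441 - 336 = 133)
F(t) = 1064 + 8*t (F(t) = 8*(133 + t) = 1064 + 8*t)
p + F(k(-13, -21)) = -597133 + (1064 + 8*(-13)) = -597133 + (1064 - 104) = -597133 + 960 = -596173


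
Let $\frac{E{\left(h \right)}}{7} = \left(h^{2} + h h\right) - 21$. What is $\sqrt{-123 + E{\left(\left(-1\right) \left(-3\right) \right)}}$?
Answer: $12 i \approx 12.0 i$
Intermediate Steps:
$E{\left(h \right)} = -147 + 14 h^{2}$ ($E{\left(h \right)} = 7 \left(\left(h^{2} + h h\right) - 21\right) = 7 \left(\left(h^{2} + h^{2}\right) - 21\right) = 7 \left(2 h^{2} - 21\right) = 7 \left(-21 + 2 h^{2}\right) = -147 + 14 h^{2}$)
$\sqrt{-123 + E{\left(\left(-1\right) \left(-3\right) \right)}} = \sqrt{-123 - \left(147 - 14 \left(\left(-1\right) \left(-3\right)\right)^{2}\right)} = \sqrt{-123 - \left(147 - 14 \cdot 3^{2}\right)} = \sqrt{-123 + \left(-147 + 14 \cdot 9\right)} = \sqrt{-123 + \left(-147 + 126\right)} = \sqrt{-123 - 21} = \sqrt{-144} = 12 i$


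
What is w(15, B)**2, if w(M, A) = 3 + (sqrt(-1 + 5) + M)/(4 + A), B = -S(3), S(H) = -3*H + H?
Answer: 2209/100 ≈ 22.090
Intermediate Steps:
S(H) = -2*H
B = 6 (B = -(-2)*3 = -1*(-6) = 6)
w(M, A) = 3 + (2 + M)/(4 + A) (w(M, A) = 3 + (sqrt(4) + M)/(4 + A) = 3 + (2 + M)/(4 + A))
w(15, B)**2 = ((14 + 15 + 3*6)/(4 + 6))**2 = ((14 + 15 + 18)/10)**2 = ((1/10)*47)**2 = (47/10)**2 = 2209/100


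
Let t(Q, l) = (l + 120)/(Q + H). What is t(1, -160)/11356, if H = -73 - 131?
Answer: 10/576317 ≈ 1.7352e-5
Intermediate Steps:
H = -204
t(Q, l) = (120 + l)/(-204 + Q) (t(Q, l) = (l + 120)/(Q - 204) = (120 + l)/(-204 + Q))
t(1, -160)/11356 = ((120 - 160)/(-204 + 1))/11356 = (-40/(-203))*(1/11356) = -1/203*(-40)*(1/11356) = (40/203)*(1/11356) = 10/576317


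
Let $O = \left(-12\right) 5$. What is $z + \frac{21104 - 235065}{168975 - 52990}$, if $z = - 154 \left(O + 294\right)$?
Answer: $- \frac{4179849421}{115985} \approx -36038.0$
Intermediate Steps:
$O = -60$
$z = -36036$ ($z = - 154 \left(-60 + 294\right) = \left(-154\right) 234 = -36036$)
$z + \frac{21104 - 235065}{168975 - 52990} = -36036 + \frac{21104 - 235065}{168975 - 52990} = -36036 - \frac{213961}{115985} = - \frac{4179849421}{115985}$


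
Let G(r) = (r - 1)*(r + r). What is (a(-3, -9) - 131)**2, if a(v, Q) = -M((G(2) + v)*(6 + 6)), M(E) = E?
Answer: 20449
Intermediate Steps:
G(r) = 2*r*(-1 + r) (G(r) = (-1 + r)*(2*r) = 2*r*(-1 + r))
a(v, Q) = -48 - 12*v (a(v, Q) = -(2*2*(-1 + 2) + v)*(6 + 6) = -(2*2*1 + v)*12 = -(4 + v)*12 = -(48 + 12*v) = -48 - 12*v)
(a(-3, -9) - 131)**2 = ((-48 - 12*(-3)) - 131)**2 = ((-48 + 36) - 131)**2 = (-12 - 131)**2 = (-143)**2 = 20449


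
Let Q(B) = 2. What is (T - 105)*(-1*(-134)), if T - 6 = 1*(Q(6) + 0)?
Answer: -12998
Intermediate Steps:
T = 8 (T = 6 + 1*(2 + 0) = 6 + 1*2 = 6 + 2 = 8)
(T - 105)*(-1*(-134)) = (8 - 105)*(-1*(-134)) = -97*134 = -12998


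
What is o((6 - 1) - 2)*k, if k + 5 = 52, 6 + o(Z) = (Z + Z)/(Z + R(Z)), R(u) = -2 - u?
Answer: -423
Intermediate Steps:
o(Z) = -6 - Z (o(Z) = -6 + (Z + Z)/(Z + (-2 - Z)) = -6 + (2*Z)/(-2) = -6 + (2*Z)*(-½) = -6 - Z)
k = 47 (k = -5 + 52 = 47)
o((6 - 1) - 2)*k = (-6 - ((6 - 1) - 2))*47 = (-6 - (5 - 2))*47 = (-6 - 1*3)*47 = (-6 - 3)*47 = -9*47 = -423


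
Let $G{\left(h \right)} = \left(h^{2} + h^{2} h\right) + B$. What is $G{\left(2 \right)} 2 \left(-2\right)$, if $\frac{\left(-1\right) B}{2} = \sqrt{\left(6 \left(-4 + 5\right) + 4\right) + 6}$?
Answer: $-16$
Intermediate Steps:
$B = -8$ ($B = - 2 \sqrt{\left(6 \left(-4 + 5\right) + 4\right) + 6} = - 2 \sqrt{\left(6 \cdot 1 + 4\right) + 6} = - 2 \sqrt{\left(6 + 4\right) + 6} = - 2 \sqrt{10 + 6} = - 2 \sqrt{16} = \left(-2\right) 4 = -8$)
$G{\left(h \right)} = -8 + h^{2} + h^{3}$ ($G{\left(h \right)} = \left(h^{2} + h^{2} h\right) - 8 = \left(h^{2} + h^{3}\right) - 8 = -8 + h^{2} + h^{3}$)
$G{\left(2 \right)} 2 \left(-2\right) = \left(-8 + 2^{2} + 2^{3}\right) 2 \left(-2\right) = \left(-8 + 4 + 8\right) \left(-4\right) = 4 \left(-4\right) = -16$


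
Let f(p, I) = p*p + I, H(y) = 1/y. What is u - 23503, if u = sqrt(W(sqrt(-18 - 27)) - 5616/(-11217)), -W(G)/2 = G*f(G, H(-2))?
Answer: -23503 + sqrt(6999408 + 3816573033*I*sqrt(5))/3739 ≈ -23486.0 + 17.463*I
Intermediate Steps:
f(p, I) = I + p**2 (f(p, I) = p**2 + I = I + p**2)
W(G) = -2*G*(-1/2 + G**2) (W(G) = -2*G*(1/(-2) + G**2) = -2*G*(-1/2 + G**2))
u = sqrt(1872/3739 + 273*I*sqrt(5)) (u = sqrt((sqrt(-18 - 27) - 2*(-18 - 27)**(3/2)) - 5616/(-11217)) = sqrt((sqrt(-45) - 2*(-135*I*sqrt(5))) - 5616*(-1/11217)) = sqrt((3*I*sqrt(5) - 2*(-135*I*sqrt(5))) + 1872/3739) = sqrt((3*I*sqrt(5) - (-270)*I*sqrt(5)) + 1872/3739) = sqrt((3*I*sqrt(5) + 270*I*sqrt(5)) + 1872/3739) = sqrt(273*I*sqrt(5) + 1872/3739) = sqrt(1872/3739 + 273*I*sqrt(5)) ≈ 17.478 + 17.463*I)
u - 23503 = sqrt(6999408 + 3816573033*I*sqrt(5))/3739 - 23503 = -23503 + sqrt(6999408 + 3816573033*I*sqrt(5))/3739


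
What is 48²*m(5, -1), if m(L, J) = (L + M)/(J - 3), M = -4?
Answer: -576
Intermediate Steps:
m(L, J) = (-4 + L)/(-3 + J) (m(L, J) = (L - 4)/(J - 3) = (-4 + L)/(-3 + J))
48²*m(5, -1) = 48²*((-4 + 5)/(-3 - 1)) = 2304*(1/(-4)) = 2304*(-¼*1) = 2304*(-¼) = -576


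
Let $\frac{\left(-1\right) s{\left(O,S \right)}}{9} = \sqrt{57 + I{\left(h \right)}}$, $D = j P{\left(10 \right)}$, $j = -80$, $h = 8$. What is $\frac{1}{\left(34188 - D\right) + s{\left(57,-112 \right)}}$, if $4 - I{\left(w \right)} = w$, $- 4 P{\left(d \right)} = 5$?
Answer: $\frac{34088}{1161987451} + \frac{9 \sqrt{53}}{1161987451} \approx 2.9392 \cdot 10^{-5}$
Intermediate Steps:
$P{\left(d \right)} = - \frac{5}{4}$ ($P{\left(d \right)} = \left(- \frac{1}{4}\right) 5 = - \frac{5}{4}$)
$I{\left(w \right)} = 4 - w$
$D = 100$ ($D = \left(-80\right) \left(- \frac{5}{4}\right) = 100$)
$s{\left(O,S \right)} = - 9 \sqrt{53}$ ($s{\left(O,S \right)} = - 9 \sqrt{57 + \left(4 - 8\right)} = - 9 \sqrt{57 - 4} = - 9 \sqrt{53}$)
$\frac{1}{\left(34188 - D\right) + s{\left(57,-112 \right)}} = \frac{1}{\left(34188 - 100\right) - 9 \sqrt{53}} = \frac{1}{34088 - 9 \sqrt{53}}$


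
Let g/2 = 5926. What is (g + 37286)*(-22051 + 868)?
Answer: -1040890254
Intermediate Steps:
g = 11852 (g = 2*5926 = 11852)
(g + 37286)*(-22051 + 868) = (11852 + 37286)*(-22051 + 868) = 49138*(-21183) = -1040890254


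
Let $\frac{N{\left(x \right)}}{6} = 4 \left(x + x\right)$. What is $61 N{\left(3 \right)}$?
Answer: $8784$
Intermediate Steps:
$N{\left(x \right)} = 48 x$ ($N{\left(x \right)} = 6 \cdot 4 \left(x + x\right) = 6 \cdot 4 \cdot 2 x = 6 \cdot 8 x = 48 x$)
$61 N{\left(3 \right)} = 61 \cdot 48 \cdot 3 = 61 \cdot 144 = 8784$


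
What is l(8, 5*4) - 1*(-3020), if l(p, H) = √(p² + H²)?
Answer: 3020 + 4*√29 ≈ 3041.5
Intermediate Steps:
l(p, H) = √(H² + p²)
l(8, 5*4) - 1*(-3020) = √((5*4)² + 8²) - 1*(-3020) = √(20² + 64) + 3020 = √(400 + 64) + 3020 = √464 + 3020 = 4*√29 + 3020 = 3020 + 4*√29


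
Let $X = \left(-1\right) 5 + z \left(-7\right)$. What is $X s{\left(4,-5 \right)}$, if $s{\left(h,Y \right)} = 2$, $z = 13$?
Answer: $-192$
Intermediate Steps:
$X = -96$ ($X = \left(-1\right) 5 + 13 \left(-7\right) = -5 - 91 = -96$)
$X s{\left(4,-5 \right)} = \left(-96\right) 2 = -192$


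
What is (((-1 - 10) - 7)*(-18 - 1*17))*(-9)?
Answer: -5670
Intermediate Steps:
(((-1 - 10) - 7)*(-18 - 1*17))*(-9) = ((-11 - 7)*(-18 - 17))*(-9) = -18*(-35)*(-9) = 630*(-9) = -5670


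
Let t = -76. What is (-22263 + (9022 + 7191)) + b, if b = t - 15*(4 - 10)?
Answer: -6036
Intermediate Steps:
b = 14 (b = -76 - 15*(4 - 10) = -76 - 15*(-6) = -76 + 90 = 14)
(-22263 + (9022 + 7191)) + b = (-22263 + (9022 + 7191)) + 14 = (-22263 + 16213) + 14 = -6050 + 14 = -6036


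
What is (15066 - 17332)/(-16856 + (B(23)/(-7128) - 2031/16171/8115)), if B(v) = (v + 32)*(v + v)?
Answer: 32115084000120/238898170907093 ≈ 0.13443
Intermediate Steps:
B(v) = 2*v*(32 + v) (B(v) = (32 + v)*(2*v) = 2*v*(32 + v))
(15066 - 17332)/(-16856 + (B(23)/(-7128) - 2031/16171/8115)) = (15066 - 17332)/(-16856 + ((2*23*(32 + 23))/(-7128) - 2031/16171/8115)) = -2266/(-16856 + ((2*23*55)*(-1/7128) - 2031*1/16171*(1/8115))) = -2266/(-16856 + (2530*(-1/7128) - 2031/16171*1/8115)) = -2266/(-16856 + (-115/324 - 677/43742555)) = -2266/(-16856 - 5030613173/14172587820) = -2266/(-238898170907093/14172587820) = -2266*(-14172587820/238898170907093) = 32115084000120/238898170907093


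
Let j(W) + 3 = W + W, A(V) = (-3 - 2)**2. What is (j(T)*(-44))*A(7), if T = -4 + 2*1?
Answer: 7700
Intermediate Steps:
A(V) = 25 (A(V) = (-5)**2 = 25)
T = -2 (T = -4 + 2 = -2)
j(W) = -3 + 2*W (j(W) = -3 + (W + W) = -3 + 2*W)
(j(T)*(-44))*A(7) = ((-3 + 2*(-2))*(-44))*25 = ((-3 - 4)*(-44))*25 = -7*(-44)*25 = 308*25 = 7700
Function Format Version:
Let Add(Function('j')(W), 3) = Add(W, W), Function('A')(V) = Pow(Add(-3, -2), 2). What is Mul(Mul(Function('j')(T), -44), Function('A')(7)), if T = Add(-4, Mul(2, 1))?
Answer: 7700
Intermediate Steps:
Function('A')(V) = 25 (Function('A')(V) = Pow(-5, 2) = 25)
T = -2 (T = Add(-4, 2) = -2)
Function('j')(W) = Add(-3, Mul(2, W)) (Function('j')(W) = Add(-3, Add(W, W)) = Add(-3, Mul(2, W)))
Mul(Mul(Function('j')(T), -44), Function('A')(7)) = Mul(Mul(Add(-3, Mul(2, -2)), -44), 25) = Mul(Mul(Add(-3, -4), -44), 25) = Mul(Mul(-7, -44), 25) = Mul(308, 25) = 7700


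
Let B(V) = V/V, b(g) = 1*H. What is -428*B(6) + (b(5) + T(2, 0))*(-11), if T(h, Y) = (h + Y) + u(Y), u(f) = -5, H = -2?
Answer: -373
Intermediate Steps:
b(g) = -2 (b(g) = 1*(-2) = -2)
B(V) = 1
T(h, Y) = -5 + Y + h (T(h, Y) = (h + Y) - 5 = (Y + h) - 5 = -5 + Y + h)
-428*B(6) + (b(5) + T(2, 0))*(-11) = -428*1 + (-2 + (-5 + 0 + 2))*(-11) = -428 + (-2 - 3)*(-11) = -428 - 5*(-11) = -428 + 55 = -373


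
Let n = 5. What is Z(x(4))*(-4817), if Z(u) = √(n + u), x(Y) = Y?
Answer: -14451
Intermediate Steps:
Z(u) = √(5 + u)
Z(x(4))*(-4817) = √(5 + 4)*(-4817) = √9*(-4817) = 3*(-4817) = -14451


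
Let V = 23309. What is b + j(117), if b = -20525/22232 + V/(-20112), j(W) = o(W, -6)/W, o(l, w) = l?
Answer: -60484313/55891248 ≈ -1.0822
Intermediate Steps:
j(W) = 1 (j(W) = W/W = 1)
b = -116375561/55891248 (b = -20525/22232 + 23309/(-20112) = -20525*1/22232 + 23309*(-1/20112) = -20525/22232 - 23309/20112 = -116375561/55891248 ≈ -2.0822)
b + j(117) = -116375561/55891248 + 1 = -60484313/55891248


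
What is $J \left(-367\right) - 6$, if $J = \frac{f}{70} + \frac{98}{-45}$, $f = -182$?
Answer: $\frac{15727}{9} \approx 1747.4$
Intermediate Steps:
$J = - \frac{43}{9}$ ($J = - \frac{182}{70} + \frac{98}{-45} = \left(-182\right) \frac{1}{70} + 98 \left(- \frac{1}{45}\right) = - \frac{13}{5} - \frac{98}{45} = - \frac{43}{9} \approx -4.7778$)
$J \left(-367\right) - 6 = \left(- \frac{43}{9}\right) \left(-367\right) - 6 = \frac{15781}{9} - 6 = \frac{15727}{9}$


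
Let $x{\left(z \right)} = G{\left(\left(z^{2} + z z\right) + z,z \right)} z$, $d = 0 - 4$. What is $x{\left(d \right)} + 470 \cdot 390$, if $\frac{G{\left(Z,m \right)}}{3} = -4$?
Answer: $183348$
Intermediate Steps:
$G{\left(Z,m \right)} = -12$ ($G{\left(Z,m \right)} = 3 \left(-4\right) = -12$)
$d = -4$
$x{\left(z \right)} = - 12 z$
$x{\left(d \right)} + 470 \cdot 390 = \left(-12\right) \left(-4\right) + 470 \cdot 390 = 48 + 183300 = 183348$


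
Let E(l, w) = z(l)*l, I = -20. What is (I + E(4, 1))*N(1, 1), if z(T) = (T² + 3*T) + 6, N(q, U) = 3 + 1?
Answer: 464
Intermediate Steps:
N(q, U) = 4
z(T) = 6 + T² + 3*T
E(l, w) = l*(6 + l² + 3*l) (E(l, w) = (6 + l² + 3*l)*l = l*(6 + l² + 3*l))
(I + E(4, 1))*N(1, 1) = (-20 + 4*(6 + 4² + 3*4))*4 = (-20 + 4*(6 + 16 + 12))*4 = (-20 + 4*34)*4 = (-20 + 136)*4 = 116*4 = 464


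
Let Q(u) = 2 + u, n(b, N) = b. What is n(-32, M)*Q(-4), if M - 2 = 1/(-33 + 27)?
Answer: 64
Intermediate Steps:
M = 11/6 (M = 2 + 1/(-33 + 27) = 2 + 1/(-6) = 2 - ⅙ = 11/6 ≈ 1.8333)
n(-32, M)*Q(-4) = -32*(2 - 4) = -32*(-2) = 64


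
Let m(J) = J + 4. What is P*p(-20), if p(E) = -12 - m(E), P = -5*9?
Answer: -180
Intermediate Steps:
m(J) = 4 + J
P = -45
p(E) = -16 - E (p(E) = -12 - (4 + E) = -12 + (-4 - E) = -16 - E)
P*p(-20) = -45*(-16 - 1*(-20)) = -45*(-16 + 20) = -45*4 = -180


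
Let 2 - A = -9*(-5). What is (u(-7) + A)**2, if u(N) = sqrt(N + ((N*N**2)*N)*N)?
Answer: (43 - I*sqrt(16814))**2 ≈ -14965.0 - 11152.0*I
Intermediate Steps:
A = -43 (A = 2 - (-9)*(-5) = 2 - 1*45 = 2 - 45 = -43)
u(N) = sqrt(N + N**5) (u(N) = sqrt(N + (N**3*N)*N) = sqrt(N + N**4*N) = sqrt(N + N**5))
(u(-7) + A)**2 = (sqrt(-7 + (-7)**5) - 43)**2 = (sqrt(-7 - 16807) - 43)**2 = (sqrt(-16814) - 43)**2 = (I*sqrt(16814) - 43)**2 = (-43 + I*sqrt(16814))**2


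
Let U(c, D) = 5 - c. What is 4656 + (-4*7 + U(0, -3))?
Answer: 4633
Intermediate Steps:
4656 + (-4*7 + U(0, -3)) = 4656 + (-4*7 + (5 - 1*0)) = 4656 + (-28 + (5 + 0)) = 4656 + (-28 + 5) = 4656 - 23 = 4633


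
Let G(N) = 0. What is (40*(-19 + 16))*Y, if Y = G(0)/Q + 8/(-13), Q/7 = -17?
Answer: 960/13 ≈ 73.846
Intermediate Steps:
Q = -119 (Q = 7*(-17) = -119)
Y = -8/13 (Y = 0/(-119) + 8/(-13) = 0*(-1/119) + 8*(-1/13) = 0 - 8/13 = -8/13 ≈ -0.61539)
(40*(-19 + 16))*Y = (40*(-19 + 16))*(-8/13) = (40*(-3))*(-8/13) = -120*(-8/13) = 960/13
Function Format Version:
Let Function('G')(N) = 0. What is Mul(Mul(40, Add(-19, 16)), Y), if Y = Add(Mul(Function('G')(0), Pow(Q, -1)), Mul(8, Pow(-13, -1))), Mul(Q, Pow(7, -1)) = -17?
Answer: Rational(960, 13) ≈ 73.846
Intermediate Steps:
Q = -119 (Q = Mul(7, -17) = -119)
Y = Rational(-8, 13) (Y = Add(Mul(0, Pow(-119, -1)), Mul(8, Pow(-13, -1))) = Add(Mul(0, Rational(-1, 119)), Mul(8, Rational(-1, 13))) = Add(0, Rational(-8, 13)) = Rational(-8, 13) ≈ -0.61539)
Mul(Mul(40, Add(-19, 16)), Y) = Mul(Mul(40, Add(-19, 16)), Rational(-8, 13)) = Mul(Mul(40, -3), Rational(-8, 13)) = Mul(-120, Rational(-8, 13)) = Rational(960, 13)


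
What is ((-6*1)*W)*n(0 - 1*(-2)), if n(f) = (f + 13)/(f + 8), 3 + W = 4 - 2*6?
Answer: 99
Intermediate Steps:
W = -11 (W = -3 + (4 - 2*6) = -3 + (4 - 12) = -3 - 8 = -11)
n(f) = (13 + f)/(8 + f)
((-6*1)*W)*n(0 - 1*(-2)) = (-6*1*(-11))*((13 + (0 - 1*(-2)))/(8 + (0 - 1*(-2)))) = (-6*(-11))*((13 + (0 + 2))/(8 + (0 + 2))) = 66*((13 + 2)/(8 + 2)) = 66*(15/10) = 66*((⅒)*15) = 66*(3/2) = 99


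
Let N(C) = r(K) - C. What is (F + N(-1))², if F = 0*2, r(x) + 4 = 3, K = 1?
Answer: 0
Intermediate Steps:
r(x) = -1 (r(x) = -4 + 3 = -1)
N(C) = -1 - C
F = 0
(F + N(-1))² = (0 + (-1 - 1*(-1)))² = (0 + (-1 + 1))² = (0 + 0)² = 0² = 0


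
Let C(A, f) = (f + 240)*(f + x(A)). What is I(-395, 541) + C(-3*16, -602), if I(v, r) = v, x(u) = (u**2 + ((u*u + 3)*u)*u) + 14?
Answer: -1924770323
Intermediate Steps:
x(u) = 14 + u**2 + u**2*(3 + u**2) (x(u) = (u**2 + ((u**2 + 3)*u)*u) + 14 = (u**2 + ((3 + u**2)*u)*u) + 14 = (u**2 + (u*(3 + u**2))*u) + 14 = (u**2 + u**2*(3 + u**2)) + 14 = 14 + u**2 + u**2*(3 + u**2))
C(A, f) = (240 + f)*(14 + f + A**4 + 4*A**2) (C(A, f) = (f + 240)*(f + (14 + A**4 + 4*A**2)) = (240 + f)*(14 + f + A**4 + 4*A**2))
I(-395, 541) + C(-3*16, -602) = -395 + (3360 + (-602)**2 + 240*(-602) + 240*(-3*16)**4 + 960*(-3*16)**2 - 602*(14 + (-3*16)**4 + 4*(-3*16)**2)) = -395 + (3360 + 362404 - 144480 + 240*(-48)**4 + 960*(-48)**2 - 602*(14 + (-48)**4 + 4*(-48)**2)) = -395 + (3360 + 362404 - 144480 + 240*5308416 + 960*2304 - 602*(14 + 5308416 + 4*2304)) = -395 + (3360 + 362404 - 144480 + 1274019840 + 2211840 - 602*(14 + 5308416 + 9216)) = -395 + (3360 + 362404 - 144480 + 1274019840 + 2211840 - 602*5317646) = -395 + (3360 + 362404 - 144480 + 1274019840 + 2211840 - 3201222892) = -395 - 1924769928 = -1924770323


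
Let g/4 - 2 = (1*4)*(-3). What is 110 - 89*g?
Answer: 3670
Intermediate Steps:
g = -40 (g = 8 + 4*((1*4)*(-3)) = 8 + 4*(4*(-3)) = 8 + 4*(-12) = 8 - 48 = -40)
110 - 89*g = 110 - 89*(-40) = 110 + 3560 = 3670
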